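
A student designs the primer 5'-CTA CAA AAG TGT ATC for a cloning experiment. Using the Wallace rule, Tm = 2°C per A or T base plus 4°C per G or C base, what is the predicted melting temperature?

Base counts: T=4, G=2, A=6, C=3
A+T = 10, G+C = 5
Tm = 2×10 + 4×5 = 40°C

40°C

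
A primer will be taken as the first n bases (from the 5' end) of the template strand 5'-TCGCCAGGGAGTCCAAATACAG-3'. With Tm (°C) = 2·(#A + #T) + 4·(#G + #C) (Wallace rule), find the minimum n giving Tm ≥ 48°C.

n = 14

First 13 bases: TCGCCAGGGAGTC → Tm = 44°C (< 48°C)
First 14 bases: TCGCCAGGGAGTCC → Tm = 48°C (≥ 48°C)
Each additional base adds 2°C (A/T) or 4°C (G/C), so Tm is non-decreasing in n; n = 14 is the first length to reach 48°C.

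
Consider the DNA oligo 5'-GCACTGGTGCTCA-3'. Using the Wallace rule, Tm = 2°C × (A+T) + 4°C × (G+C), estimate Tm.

42°C

Base counts: C=4, A=2, G=4, T=3
AT pairs contribute 5, GC pairs contribute 8.
Tm = 2(5) + 4(8) = 10 + 32 = 42°C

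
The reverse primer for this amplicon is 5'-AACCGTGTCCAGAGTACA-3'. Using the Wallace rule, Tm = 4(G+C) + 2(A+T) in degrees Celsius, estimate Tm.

Counting bases: G=4, A=6, T=3, C=5
So N_AT = 9 and N_GC = 9.
Tm = 2(9) + 4(9) = 18 + 36 = 54°C

54°C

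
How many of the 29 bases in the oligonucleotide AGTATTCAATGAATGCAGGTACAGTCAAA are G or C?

T=7, G=6, A=12, C=4
Total G or C: 6 + 4 = 10

10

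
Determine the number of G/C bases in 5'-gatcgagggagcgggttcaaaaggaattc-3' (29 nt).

Counting bases: T=5, A=9, C=4, G=11
G+C = 11 + 4 = 15

15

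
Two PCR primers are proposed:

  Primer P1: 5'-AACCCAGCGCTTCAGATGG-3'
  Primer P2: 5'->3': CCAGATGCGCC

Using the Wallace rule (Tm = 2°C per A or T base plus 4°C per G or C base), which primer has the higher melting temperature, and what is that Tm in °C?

Primer P1: A+T=8, G+C=11 → Tm = 2(8)+4(11) = 60°C
Primer P2: A+T=3, G+C=8 → Tm = 2(3)+4(8) = 38°C
60°C vs 38°C → primer P1 is higher.

Primer P1, 60°C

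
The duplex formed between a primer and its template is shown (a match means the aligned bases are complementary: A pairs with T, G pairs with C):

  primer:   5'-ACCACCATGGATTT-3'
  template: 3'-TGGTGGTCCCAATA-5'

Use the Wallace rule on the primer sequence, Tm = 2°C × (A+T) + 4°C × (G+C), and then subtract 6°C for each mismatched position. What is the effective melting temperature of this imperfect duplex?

Primer base counts: A=4, T=4, G=2, C=4 → A+T=8, G+C=6
Perfect-match Tm = 2(8) + 4(6) = 16 + 24 = 40°C
Mismatches (positions where the bases are not complementary): 3 (at positions 8, 11, 13)
Effective Tm = 40 − 3×6 = 40 − 18 = 22°C

22°C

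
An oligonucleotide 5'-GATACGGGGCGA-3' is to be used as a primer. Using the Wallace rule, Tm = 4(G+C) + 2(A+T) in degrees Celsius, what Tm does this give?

Base counts: G=6, T=1, C=2, A=3
So N_AT = 4 and N_GC = 8.
Tm = 2×4 + 4×8 = 40°C

40°C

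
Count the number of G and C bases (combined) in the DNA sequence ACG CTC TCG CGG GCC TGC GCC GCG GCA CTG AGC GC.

Counting bases: G=13, A=3, C=15, T=4
Total G or C: 13 + 15 = 28

28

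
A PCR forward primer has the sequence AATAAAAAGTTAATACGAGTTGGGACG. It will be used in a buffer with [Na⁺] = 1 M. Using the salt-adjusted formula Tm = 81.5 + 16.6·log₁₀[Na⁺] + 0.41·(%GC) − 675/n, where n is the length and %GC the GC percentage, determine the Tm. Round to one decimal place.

Length n = 27. A=12, G=7, C=2, T=6
G+C = 9, so %GC = 9/27 × 100 = 33.333%
Salt term: 16.6 × (0) = 0
GC term: 0.41 × 33.333 = 13.667; length term: −675/27 = −25
Tm = 81.5 + (0) + 13.667 − 25 = 70.167 → 70.2°C

70.2°C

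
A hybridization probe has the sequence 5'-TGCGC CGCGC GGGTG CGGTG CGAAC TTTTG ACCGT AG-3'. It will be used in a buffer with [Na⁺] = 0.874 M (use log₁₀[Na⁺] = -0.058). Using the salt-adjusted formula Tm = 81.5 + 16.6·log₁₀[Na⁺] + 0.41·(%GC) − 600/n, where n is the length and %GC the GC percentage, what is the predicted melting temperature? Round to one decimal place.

Length n = 37. Counting bases: T=8, A=4, C=10, G=15
G+C = 25, so %GC = 25/37 × 100 = 67.568%
Salt term: 16.6 × (-0.058) = -0.963
GC term: 0.41 × 67.568 = 27.703; length term: −600/37 = −16.216
Tm = 81.5 + (-0.963) + 27.703 − 16.216 = 92.024 → 92.0°C

92.0°C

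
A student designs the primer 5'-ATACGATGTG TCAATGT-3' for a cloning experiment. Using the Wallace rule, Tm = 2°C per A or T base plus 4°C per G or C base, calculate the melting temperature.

46°C

Base counts: G=4, C=2, A=5, T=6
A+T = 11, G+C = 6
Tm = 2(11) + 4(6) = 22 + 24 = 46°C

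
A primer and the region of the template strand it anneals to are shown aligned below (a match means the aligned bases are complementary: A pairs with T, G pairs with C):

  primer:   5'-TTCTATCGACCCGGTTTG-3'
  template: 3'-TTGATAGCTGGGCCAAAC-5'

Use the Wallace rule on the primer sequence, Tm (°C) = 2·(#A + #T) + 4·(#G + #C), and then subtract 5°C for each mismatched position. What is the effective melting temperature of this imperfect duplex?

44°C

Primer base counts: A=2, T=7, G=4, C=5 → A+T=9, G+C=9
Perfect-match Tm = 2(9) + 4(9) = 18 + 36 = 54°C
Mismatches (positions where the bases are not complementary): 2 (at positions 1, 2)
Effective Tm = 54 − 2×5 = 54 − 10 = 44°C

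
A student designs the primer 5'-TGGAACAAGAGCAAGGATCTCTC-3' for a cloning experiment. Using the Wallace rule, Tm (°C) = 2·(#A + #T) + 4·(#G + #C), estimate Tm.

Base counts: C=5, G=6, T=4, A=8
So N_AT = 12 and N_GC = 11.
Tm = 2(12) + 4(11) = 24 + 44 = 68°C

68°C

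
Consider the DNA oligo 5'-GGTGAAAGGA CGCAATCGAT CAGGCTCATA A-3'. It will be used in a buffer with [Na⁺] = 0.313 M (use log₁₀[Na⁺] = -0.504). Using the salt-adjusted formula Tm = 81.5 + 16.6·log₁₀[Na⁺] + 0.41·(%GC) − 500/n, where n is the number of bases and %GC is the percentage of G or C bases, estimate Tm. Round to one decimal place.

76.8°C

Length n = 31. Base counts: A=11, G=9, T=5, C=6
G+C = 15, so %GC = 15/31 × 100 = 48.387%
Salt term: 16.6 × (-0.504) = -8.366
GC term: 0.41 × 48.387 = 19.839; length term: −500/31 = −16.129
Tm = 81.5 + (-8.366) + 19.839 − 16.129 = 76.844 → 76.8°C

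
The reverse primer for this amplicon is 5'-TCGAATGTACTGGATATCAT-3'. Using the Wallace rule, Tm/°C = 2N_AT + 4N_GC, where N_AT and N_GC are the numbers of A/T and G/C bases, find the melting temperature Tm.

54°C

Scanning the sequence gives G=4, T=7, A=6, C=3.
A+T = 13, G+C = 7
Tm = 2(13) + 4(7) = 26 + 28 = 54°C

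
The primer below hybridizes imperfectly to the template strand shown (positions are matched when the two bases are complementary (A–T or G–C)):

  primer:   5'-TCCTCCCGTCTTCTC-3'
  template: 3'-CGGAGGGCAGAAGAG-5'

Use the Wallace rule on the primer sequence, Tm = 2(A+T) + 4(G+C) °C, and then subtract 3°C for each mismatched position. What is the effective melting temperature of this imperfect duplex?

Primer base counts: A=0, T=6, G=1, C=8 → A+T=6, G+C=9
Perfect-match Tm = 2(6) + 4(9) = 12 + 36 = 48°C
Mismatches (positions where the bases are not complementary): 1 (at position 1)
Effective Tm = 48 − 1×3 = 48 − 3 = 45°C

45°C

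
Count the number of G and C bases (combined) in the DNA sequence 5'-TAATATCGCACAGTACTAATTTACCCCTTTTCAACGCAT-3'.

Base counts: A=12, T=13, C=11, G=3
G+C = 3 + 11 = 14

14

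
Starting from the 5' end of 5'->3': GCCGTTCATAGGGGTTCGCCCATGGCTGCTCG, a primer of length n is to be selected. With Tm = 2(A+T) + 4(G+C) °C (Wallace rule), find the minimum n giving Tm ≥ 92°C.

n = 28

First 27 bases: GCCGTTCATAGGGGTTCGCCCATGGCT → Tm = 88°C (< 92°C)
First 28 bases: GCCGTTCATAGGGGTTCGCCCATGGCTG → Tm = 92°C (≥ 92°C)
Each additional base adds 2°C (A/T) or 4°C (G/C), so Tm is non-decreasing in n; n = 28 is the first length to reach 92°C.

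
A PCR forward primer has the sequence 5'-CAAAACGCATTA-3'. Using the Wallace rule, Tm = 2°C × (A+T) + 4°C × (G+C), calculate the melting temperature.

Scanning the sequence gives G=1, A=6, C=3, T=2.
So N_AT = 8 and N_GC = 4.
Tm = 2×8 + 4×4 = 32°C

32°C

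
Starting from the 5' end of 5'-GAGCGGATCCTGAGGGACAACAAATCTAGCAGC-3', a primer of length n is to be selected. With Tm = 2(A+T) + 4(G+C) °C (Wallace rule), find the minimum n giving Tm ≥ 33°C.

First 9 bases: GAGCGGATC → Tm = 30°C (< 33°C)
First 10 bases: GAGCGGATCC → Tm = 34°C (≥ 33°C)
Since every base adds ≥2°C, Tm only increases with n, so the threshold is first crossed at n = 10.

n = 10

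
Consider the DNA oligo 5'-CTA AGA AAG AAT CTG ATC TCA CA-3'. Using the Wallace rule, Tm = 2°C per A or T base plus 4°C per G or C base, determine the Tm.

T=5, G=3, A=10, C=5
A+T = 15, G+C = 8
Tm = 4·8 + 2·15 = 32 + 30 = 62°C

62°C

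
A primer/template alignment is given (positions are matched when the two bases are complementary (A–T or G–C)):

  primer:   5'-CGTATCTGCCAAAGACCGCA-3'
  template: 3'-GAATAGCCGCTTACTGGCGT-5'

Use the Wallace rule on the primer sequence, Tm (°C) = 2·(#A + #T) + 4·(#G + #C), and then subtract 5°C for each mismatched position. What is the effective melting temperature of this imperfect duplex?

42°C

Primer base counts: A=6, T=3, G=4, C=7 → A+T=9, G+C=11
Perfect-match Tm = 2(9) + 4(11) = 18 + 44 = 62°C
Mismatches (positions where the bases are not complementary): 4 (at positions 2, 7, 10, 13)
Effective Tm = 62 − 4×5 = 62 − 20 = 42°C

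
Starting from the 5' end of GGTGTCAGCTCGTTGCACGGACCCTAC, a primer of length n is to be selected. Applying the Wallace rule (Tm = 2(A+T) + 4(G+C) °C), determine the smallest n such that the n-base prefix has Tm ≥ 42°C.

First 12 bases: GGTGTCAGCTCG → Tm = 40°C (< 42°C)
First 13 bases: GGTGTCAGCTCGT → Tm = 42°C (≥ 42°C)
Each additional base adds 2°C (A/T) or 4°C (G/C), so Tm is non-decreasing in n; n = 13 is the first length to reach 42°C.

n = 13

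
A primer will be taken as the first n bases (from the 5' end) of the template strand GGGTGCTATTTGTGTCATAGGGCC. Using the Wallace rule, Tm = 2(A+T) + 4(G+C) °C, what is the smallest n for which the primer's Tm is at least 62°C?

First 20 bases: GGGTGCTATTTGTGTCATAG → Tm = 58°C (< 62°C)
First 21 bases: GGGTGCTATTTGTGTCATAGG → Tm = 62°C (≥ 62°C)
Each additional base adds 2°C (A/T) or 4°C (G/C), so Tm is non-decreasing in n; n = 21 is the first length to reach 62°C.

n = 21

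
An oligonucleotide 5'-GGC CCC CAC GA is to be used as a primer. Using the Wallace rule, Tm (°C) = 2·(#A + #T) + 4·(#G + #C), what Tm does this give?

40°C

C=6, A=2, T=0, G=3
So N_AT = 2 and N_GC = 9.
Tm = 4·9 + 2·2 = 36 + 4 = 40°C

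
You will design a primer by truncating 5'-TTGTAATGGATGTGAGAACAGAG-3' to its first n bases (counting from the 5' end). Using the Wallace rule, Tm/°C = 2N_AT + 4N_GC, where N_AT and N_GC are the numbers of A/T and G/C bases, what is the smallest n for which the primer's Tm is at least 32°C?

n = 12

First 11 bases: TTGTAATGGAT → Tm = 28°C (< 32°C)
First 12 bases: TTGTAATGGATG → Tm = 32°C (≥ 32°C)
Since every base adds ≥2°C, Tm only increases with n, so the threshold is first crossed at n = 12.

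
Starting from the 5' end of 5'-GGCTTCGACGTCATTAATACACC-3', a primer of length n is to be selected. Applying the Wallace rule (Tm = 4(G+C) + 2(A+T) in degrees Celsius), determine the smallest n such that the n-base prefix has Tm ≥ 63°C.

First 21 bases: GGCTTCGACGTCATTAATACA → Tm = 60°C (< 63°C)
First 22 bases: GGCTTCGACGTCATTAATACAC → Tm = 64°C (≥ 63°C)
Each additional base adds 2°C (A/T) or 4°C (G/C), so Tm is non-decreasing in n; n = 22 is the first length to reach 63°C.

n = 22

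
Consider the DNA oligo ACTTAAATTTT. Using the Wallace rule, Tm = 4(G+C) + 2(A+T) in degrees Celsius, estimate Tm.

24°C

Base counts: G=0, T=6, C=1, A=4
A+T = 10, G+C = 1
Tm = 2(10) + 4(1) = 20 + 4 = 24°C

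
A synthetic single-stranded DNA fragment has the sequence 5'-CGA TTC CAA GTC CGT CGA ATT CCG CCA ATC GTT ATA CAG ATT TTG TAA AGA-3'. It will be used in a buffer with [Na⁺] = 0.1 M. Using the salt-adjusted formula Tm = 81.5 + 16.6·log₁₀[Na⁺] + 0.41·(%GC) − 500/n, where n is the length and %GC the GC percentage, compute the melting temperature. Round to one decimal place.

72.0°C

Length n = 51. C=12, G=9, A=15, T=15
G+C = 21, so %GC = 21/51 × 100 = 41.176%
Salt term: 16.6 × (-1) = -16.6
GC term: 0.41 × 41.176 = 16.882; length term: −500/51 = −9.804
Tm = 81.5 + (-16.6) + 16.882 − 9.804 = 71.978 → 72.0°C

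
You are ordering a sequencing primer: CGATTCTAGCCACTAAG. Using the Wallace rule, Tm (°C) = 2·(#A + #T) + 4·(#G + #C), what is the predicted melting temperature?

50°C

Counting bases: C=5, T=4, A=5, G=3
A+T = 9, G+C = 8
Tm = 2(9) + 4(8) = 18 + 32 = 50°C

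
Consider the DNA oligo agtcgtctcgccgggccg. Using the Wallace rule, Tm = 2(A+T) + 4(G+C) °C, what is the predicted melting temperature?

Base counts: G=7, T=3, C=7, A=1
AT pairs contribute 4, GC pairs contribute 14.
Tm = 2(4) + 4(14) = 8 + 56 = 64°C

64°C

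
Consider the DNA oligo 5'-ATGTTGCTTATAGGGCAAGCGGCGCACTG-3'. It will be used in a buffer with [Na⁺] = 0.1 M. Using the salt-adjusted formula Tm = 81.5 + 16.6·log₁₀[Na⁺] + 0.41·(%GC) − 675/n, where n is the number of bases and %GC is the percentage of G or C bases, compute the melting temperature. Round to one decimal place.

Length n = 29. G=10, A=6, C=6, T=7
G+C = 16, so %GC = 16/29 × 100 = 55.172%
Salt term: 16.6 × (-1) = -16.6
GC term: 0.41 × 55.172 = 22.621; length term: −675/29 = −23.276
Tm = 81.5 + (-16.6) + 22.621 − 23.276 = 64.245 → 64.2°C

64.2°C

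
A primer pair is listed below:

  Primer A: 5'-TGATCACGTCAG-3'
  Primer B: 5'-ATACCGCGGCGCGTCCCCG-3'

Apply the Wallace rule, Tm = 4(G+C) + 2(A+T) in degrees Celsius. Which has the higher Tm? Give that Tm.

Primer A: A+T=6, G+C=6 → Tm = 2(6)+4(6) = 36°C
Primer B: A+T=4, G+C=15 → Tm = 2(4)+4(15) = 68°C
36°C vs 68°C → primer B is higher.

Primer B, 68°C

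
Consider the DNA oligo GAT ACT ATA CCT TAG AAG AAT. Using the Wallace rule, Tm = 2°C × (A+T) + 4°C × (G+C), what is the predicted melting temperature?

54°C

Scanning the sequence gives T=6, G=3, A=9, C=3.
AT pairs contribute 15, GC pairs contribute 6.
Tm = 4·6 + 2·15 = 24 + 30 = 54°C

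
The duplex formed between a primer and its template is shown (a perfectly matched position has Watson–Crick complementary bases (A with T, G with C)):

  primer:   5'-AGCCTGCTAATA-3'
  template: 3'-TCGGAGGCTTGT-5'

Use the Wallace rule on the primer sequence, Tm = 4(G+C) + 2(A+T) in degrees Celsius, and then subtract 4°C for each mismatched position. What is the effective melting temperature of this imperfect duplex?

22°C

Primer base counts: A=4, T=3, G=2, C=3 → A+T=7, G+C=5
Perfect-match Tm = 2(7) + 4(5) = 14 + 20 = 34°C
Mismatches (positions where the bases are not complementary): 3 (at positions 6, 8, 11)
Effective Tm = 34 − 3×4 = 34 − 12 = 22°C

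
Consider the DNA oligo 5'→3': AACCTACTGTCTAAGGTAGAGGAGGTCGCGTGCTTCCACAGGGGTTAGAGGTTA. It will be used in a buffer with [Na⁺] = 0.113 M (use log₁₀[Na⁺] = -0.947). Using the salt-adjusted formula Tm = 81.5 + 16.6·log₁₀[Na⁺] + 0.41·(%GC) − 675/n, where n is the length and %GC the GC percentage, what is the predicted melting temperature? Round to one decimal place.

Length n = 54. Scanning the sequence gives T=13, A=13, G=18, C=10.
G+C = 28, so %GC = 28/54 × 100 = 51.852%
Salt term: 16.6 × (-0.947) = -15.72
GC term: 0.41 × 51.852 = 21.259; length term: −675/54 = −12.5
Tm = 81.5 + (-15.72) + 21.259 − 12.5 = 74.539 → 74.5°C

74.5°C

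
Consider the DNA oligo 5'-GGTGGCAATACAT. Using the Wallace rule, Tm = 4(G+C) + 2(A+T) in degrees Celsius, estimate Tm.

Base counts: A=4, T=3, C=2, G=4
A+T = 7, G+C = 6
Tm = 4·6 + 2·7 = 24 + 14 = 38°C

38°C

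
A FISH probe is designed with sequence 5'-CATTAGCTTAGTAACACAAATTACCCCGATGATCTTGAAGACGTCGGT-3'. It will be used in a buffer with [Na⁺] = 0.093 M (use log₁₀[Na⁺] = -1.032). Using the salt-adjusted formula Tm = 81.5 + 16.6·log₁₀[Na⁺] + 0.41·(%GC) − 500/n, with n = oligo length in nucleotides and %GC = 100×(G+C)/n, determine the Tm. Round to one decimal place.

71.0°C

Length n = 48. A=15, G=9, C=11, T=13
G+C = 20, so %GC = 20/48 × 100 = 41.667%
Salt term: 16.6 × (-1.032) = -17.131
GC term: 0.41 × 41.667 = 17.083; length term: −500/48 = −10.417
Tm = 81.5 + (-17.131) + 17.083 − 10.417 = 71.035 → 71.0°C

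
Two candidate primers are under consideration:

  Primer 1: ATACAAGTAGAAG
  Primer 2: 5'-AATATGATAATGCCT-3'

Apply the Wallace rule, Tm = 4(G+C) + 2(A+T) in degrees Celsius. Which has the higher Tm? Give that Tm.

Primer 2, 38°C

Primer 1: A+T=9, G+C=4 → Tm = 2(9)+4(4) = 34°C
Primer 2: A+T=11, G+C=4 → Tm = 2(11)+4(4) = 38°C
34°C vs 38°C → primer 2 is higher.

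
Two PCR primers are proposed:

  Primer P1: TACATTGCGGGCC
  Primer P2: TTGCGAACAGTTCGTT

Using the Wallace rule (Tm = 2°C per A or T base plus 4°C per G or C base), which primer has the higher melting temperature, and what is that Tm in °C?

Primer P1: A+T=5, G+C=8 → Tm = 2(5)+4(8) = 42°C
Primer P2: A+T=9, G+C=7 → Tm = 2(9)+4(7) = 46°C
42°C vs 46°C → primer P2 is higher.

Primer P2, 46°C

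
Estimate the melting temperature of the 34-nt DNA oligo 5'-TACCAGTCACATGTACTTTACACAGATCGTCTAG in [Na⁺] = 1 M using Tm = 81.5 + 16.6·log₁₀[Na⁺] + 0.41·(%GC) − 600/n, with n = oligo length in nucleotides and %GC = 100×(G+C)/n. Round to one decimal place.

80.7°C

Length n = 34. Counting bases: T=10, G=5, C=9, A=10
G+C = 14, so %GC = 14/34 × 100 = 41.176%
Salt term: 16.6 × (0) = 0
GC term: 0.41 × 41.176 = 16.882; length term: −600/34 = −17.647
Tm = 81.5 + (0) + 16.882 − 17.647 = 80.735 → 80.7°C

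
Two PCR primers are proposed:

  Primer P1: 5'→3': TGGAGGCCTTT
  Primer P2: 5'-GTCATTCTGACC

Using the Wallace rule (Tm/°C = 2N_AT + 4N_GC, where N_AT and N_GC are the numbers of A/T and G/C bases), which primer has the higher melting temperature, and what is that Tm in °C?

Primer P2, 36°C

Primer P1: A+T=5, G+C=6 → Tm = 2(5)+4(6) = 34°C
Primer P2: A+T=6, G+C=6 → Tm = 2(6)+4(6) = 36°C
34°C vs 36°C → primer P2 is higher.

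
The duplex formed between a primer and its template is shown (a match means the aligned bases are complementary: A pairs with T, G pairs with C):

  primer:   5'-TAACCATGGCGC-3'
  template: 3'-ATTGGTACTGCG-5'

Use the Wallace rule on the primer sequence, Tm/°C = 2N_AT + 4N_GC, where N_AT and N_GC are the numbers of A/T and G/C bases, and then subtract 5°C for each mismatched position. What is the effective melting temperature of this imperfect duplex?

Primer base counts: A=3, T=2, G=3, C=4 → A+T=5, G+C=7
Perfect-match Tm = 2(5) + 4(7) = 10 + 28 = 38°C
Mismatches (positions where the bases are not complementary): 1 (at position 9)
Effective Tm = 38 − 1×5 = 38 − 5 = 33°C

33°C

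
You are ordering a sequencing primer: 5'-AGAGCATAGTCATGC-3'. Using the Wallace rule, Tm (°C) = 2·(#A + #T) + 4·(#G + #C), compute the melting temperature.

Counting bases: T=3, C=3, G=4, A=5
A+T = 8, G+C = 7
Tm = 2(8) + 4(7) = 16 + 28 = 44°C

44°C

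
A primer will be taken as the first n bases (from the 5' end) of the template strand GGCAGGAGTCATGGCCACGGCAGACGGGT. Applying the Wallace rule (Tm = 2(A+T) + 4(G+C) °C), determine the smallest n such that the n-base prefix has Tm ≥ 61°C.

n = 19

First 18 bases: GGCAGGAGTCATGGCCAC → Tm = 60°C (< 61°C)
First 19 bases: GGCAGGAGTCATGGCCACG → Tm = 64°C (≥ 61°C)
Since every base adds ≥2°C, Tm only increases with n, so the threshold is first crossed at n = 19.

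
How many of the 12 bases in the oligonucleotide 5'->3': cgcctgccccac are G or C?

10

G=2, T=1, C=8, A=1
G+C = 2 + 8 = 10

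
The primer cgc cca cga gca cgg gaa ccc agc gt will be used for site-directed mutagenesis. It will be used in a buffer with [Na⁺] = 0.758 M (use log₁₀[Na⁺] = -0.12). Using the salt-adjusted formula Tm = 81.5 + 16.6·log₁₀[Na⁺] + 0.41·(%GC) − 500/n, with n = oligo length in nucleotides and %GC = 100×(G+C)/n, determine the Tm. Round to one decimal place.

90.2°C

Length n = 26. Counting bases: A=6, G=8, C=11, T=1
G+C = 19, so %GC = 19/26 × 100 = 73.077%
Salt term: 16.6 × (-0.12) = -1.992
GC term: 0.41 × 73.077 = 29.962; length term: −500/26 = −19.231
Tm = 81.5 + (-1.992) + 29.962 − 19.231 = 90.239 → 90.2°C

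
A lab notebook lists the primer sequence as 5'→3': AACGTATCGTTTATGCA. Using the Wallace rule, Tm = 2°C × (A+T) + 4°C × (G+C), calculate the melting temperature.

A=5, G=3, T=6, C=3
A+T = 11, G+C = 6
Tm = 4·6 + 2·11 = 24 + 22 = 46°C

46°C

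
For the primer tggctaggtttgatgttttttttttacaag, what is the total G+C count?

9

Counting bases: C=2, T=16, A=5, G=7
Total G or C: 7 + 2 = 9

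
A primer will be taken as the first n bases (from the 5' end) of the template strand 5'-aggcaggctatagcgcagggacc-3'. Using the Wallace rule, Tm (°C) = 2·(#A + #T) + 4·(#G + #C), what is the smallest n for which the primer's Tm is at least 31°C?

First 9 bases: AGGCAGGCT → Tm = 30°C (< 31°C)
First 10 bases: AGGCAGGCTA → Tm = 32°C (≥ 31°C)
Since every base adds ≥2°C, Tm only increases with n, so the threshold is first crossed at n = 10.

n = 10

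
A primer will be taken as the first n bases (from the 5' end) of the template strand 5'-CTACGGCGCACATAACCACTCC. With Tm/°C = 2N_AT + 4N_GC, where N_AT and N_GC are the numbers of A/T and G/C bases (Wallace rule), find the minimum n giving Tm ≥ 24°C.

n = 7

First 6 bases: CTACGG → Tm = 20°C (< 24°C)
First 7 bases: CTACGGC → Tm = 24°C (≥ 24°C)
Each additional base adds 2°C (A/T) or 4°C (G/C), so Tm is non-decreasing in n; n = 7 is the first length to reach 24°C.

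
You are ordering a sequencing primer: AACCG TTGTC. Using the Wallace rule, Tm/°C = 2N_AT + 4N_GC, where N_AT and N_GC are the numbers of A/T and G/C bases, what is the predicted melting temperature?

Base counts: T=3, G=2, C=3, A=2
A+T = 5, G+C = 5
Tm = 2×5 + 4×5 = 30°C

30°C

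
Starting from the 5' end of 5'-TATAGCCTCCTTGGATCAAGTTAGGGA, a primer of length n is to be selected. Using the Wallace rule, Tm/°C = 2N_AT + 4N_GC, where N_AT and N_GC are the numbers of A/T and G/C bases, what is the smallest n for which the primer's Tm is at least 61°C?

First 21 bases: TATAGCCTCCTTGGATCAAGT → Tm = 60°C (< 61°C)
First 22 bases: TATAGCCTCCTTGGATCAAGTT → Tm = 62°C (≥ 61°C)
Since every base adds ≥2°C, Tm only increases with n, so the threshold is first crossed at n = 22.

n = 22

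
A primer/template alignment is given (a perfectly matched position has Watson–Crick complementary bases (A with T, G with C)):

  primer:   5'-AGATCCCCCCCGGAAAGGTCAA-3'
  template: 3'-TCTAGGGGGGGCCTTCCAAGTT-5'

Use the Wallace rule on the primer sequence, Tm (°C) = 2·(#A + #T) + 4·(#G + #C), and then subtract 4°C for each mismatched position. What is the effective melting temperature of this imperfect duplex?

Primer base counts: A=7, T=2, G=5, C=8 → A+T=9, G+C=13
Perfect-match Tm = 2(9) + 4(13) = 18 + 52 = 70°C
Mismatches (positions where the bases are not complementary): 2 (at positions 16, 18)
Effective Tm = 70 − 2×4 = 70 − 8 = 62°C

62°C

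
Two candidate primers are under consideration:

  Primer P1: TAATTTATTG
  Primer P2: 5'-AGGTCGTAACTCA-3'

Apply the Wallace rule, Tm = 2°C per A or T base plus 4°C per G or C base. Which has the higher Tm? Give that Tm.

Primer P2, 38°C

Primer P1: A+T=9, G+C=1 → Tm = 2(9)+4(1) = 22°C
Primer P2: A+T=7, G+C=6 → Tm = 2(7)+4(6) = 38°C
22°C vs 38°C → primer P2 is higher.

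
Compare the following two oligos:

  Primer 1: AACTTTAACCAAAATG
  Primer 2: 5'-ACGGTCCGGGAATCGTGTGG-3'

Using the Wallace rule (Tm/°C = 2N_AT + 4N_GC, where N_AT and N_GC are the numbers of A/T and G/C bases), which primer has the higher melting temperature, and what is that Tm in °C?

Primer 1: A+T=12, G+C=4 → Tm = 2(12)+4(4) = 40°C
Primer 2: A+T=7, G+C=13 → Tm = 2(7)+4(13) = 66°C
40°C vs 66°C → primer 2 is higher.

Primer 2, 66°C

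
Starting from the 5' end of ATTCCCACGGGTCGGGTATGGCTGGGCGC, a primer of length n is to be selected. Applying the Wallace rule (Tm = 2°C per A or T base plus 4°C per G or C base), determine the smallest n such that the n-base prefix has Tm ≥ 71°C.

n = 22

First 21 bases: ATTCCCACGGGTCGGGTATGG → Tm = 68°C (< 71°C)
First 22 bases: ATTCCCACGGGTCGGGTATGGC → Tm = 72°C (≥ 71°C)
Since every base adds ≥2°C, Tm only increases with n, so the threshold is first crossed at n = 22.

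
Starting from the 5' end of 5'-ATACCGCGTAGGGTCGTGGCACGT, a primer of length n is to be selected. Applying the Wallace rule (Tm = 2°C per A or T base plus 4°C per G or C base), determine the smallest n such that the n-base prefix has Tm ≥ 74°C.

First 22 bases: ATACCGCGTAGGGTCGTGGCAC → Tm = 72°C (< 74°C)
First 23 bases: ATACCGCGTAGGGTCGTGGCACG → Tm = 76°C (≥ 74°C)
Each additional base adds 2°C (A/T) or 4°C (G/C), so Tm is non-decreasing in n; n = 23 is the first length to reach 74°C.

n = 23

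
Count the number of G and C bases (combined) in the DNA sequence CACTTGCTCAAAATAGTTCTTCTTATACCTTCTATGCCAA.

14

Base counts: G=3, A=11, C=11, T=15
Total G or C: 3 + 11 = 14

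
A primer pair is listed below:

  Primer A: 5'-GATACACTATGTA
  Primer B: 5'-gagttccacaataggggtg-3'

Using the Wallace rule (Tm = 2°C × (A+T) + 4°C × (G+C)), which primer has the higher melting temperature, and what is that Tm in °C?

Primer B, 58°C

Primer A: A+T=9, G+C=4 → Tm = 2(9)+4(4) = 34°C
Primer B: A+T=9, G+C=10 → Tm = 2(9)+4(10) = 58°C
34°C vs 58°C → primer B is higher.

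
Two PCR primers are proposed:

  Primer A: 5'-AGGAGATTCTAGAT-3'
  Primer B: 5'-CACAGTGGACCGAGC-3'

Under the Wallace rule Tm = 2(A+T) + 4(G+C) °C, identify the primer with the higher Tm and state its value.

Primer A: A+T=9, G+C=5 → Tm = 2(9)+4(5) = 38°C
Primer B: A+T=5, G+C=10 → Tm = 2(5)+4(10) = 50°C
38°C vs 50°C → primer B is higher.

Primer B, 50°C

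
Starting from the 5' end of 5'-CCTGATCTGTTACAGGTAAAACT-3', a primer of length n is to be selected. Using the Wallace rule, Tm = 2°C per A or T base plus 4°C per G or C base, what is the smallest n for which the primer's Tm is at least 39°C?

First 13 bases: CCTGATCTGTTAC → Tm = 38°C (< 39°C)
First 14 bases: CCTGATCTGTTACA → Tm = 40°C (≥ 39°C)
Since every base adds ≥2°C, Tm only increases with n, so the threshold is first crossed at n = 14.

n = 14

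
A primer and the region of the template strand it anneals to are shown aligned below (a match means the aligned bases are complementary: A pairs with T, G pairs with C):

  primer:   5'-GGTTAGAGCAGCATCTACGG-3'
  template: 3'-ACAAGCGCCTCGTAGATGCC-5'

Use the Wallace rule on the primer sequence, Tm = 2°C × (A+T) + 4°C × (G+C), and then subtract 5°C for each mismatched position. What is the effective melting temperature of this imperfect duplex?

42°C

Primer base counts: A=5, T=4, G=7, C=4 → A+T=9, G+C=11
Perfect-match Tm = 2(9) + 4(11) = 18 + 44 = 62°C
Mismatches (positions where the bases are not complementary): 4 (at positions 1, 5, 7, 9)
Effective Tm = 62 − 4×5 = 62 − 20 = 42°C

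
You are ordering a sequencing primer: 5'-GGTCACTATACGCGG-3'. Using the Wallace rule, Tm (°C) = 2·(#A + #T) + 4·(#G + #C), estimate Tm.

Counting bases: A=3, C=4, G=5, T=3
AT pairs contribute 6, GC pairs contribute 9.
Tm = 2×6 + 4×9 = 48°C

48°C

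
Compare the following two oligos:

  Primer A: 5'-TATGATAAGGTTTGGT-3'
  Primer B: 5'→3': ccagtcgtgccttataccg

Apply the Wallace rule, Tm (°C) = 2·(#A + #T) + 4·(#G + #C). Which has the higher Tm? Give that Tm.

Primer B, 60°C

Primer A: A+T=11, G+C=5 → Tm = 2(11)+4(5) = 42°C
Primer B: A+T=8, G+C=11 → Tm = 2(8)+4(11) = 60°C
42°C vs 60°C → primer B is higher.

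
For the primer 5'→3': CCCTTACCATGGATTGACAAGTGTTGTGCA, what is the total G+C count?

14

Counting bases: G=7, T=9, C=7, A=7
G+C = 7 + 7 = 14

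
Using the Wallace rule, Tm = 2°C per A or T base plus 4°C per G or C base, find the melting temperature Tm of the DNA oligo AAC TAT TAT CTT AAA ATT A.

G=0, A=9, C=2, T=8
A+T = 17, G+C = 2
Tm = 2×17 + 4×2 = 42°C

42°C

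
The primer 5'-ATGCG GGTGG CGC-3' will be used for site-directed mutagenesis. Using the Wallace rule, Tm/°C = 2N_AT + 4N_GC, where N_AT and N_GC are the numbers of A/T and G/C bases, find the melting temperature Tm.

Scanning the sequence gives T=2, G=7, C=3, A=1.
AT pairs contribute 3, GC pairs contribute 10.
Tm = 2×3 + 4×10 = 46°C

46°C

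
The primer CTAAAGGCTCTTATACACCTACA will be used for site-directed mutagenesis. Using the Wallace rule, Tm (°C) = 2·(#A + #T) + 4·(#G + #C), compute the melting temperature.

Base counts: A=8, G=2, C=7, T=6
A+T = 14, G+C = 9
Tm = 2×14 + 4×9 = 64°C

64°C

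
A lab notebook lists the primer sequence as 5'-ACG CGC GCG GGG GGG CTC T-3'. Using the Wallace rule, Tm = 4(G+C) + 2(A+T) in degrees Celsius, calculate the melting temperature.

70°C

A=1, G=10, T=2, C=6
So N_AT = 3 and N_GC = 16.
Tm = 2×3 + 4×16 = 70°C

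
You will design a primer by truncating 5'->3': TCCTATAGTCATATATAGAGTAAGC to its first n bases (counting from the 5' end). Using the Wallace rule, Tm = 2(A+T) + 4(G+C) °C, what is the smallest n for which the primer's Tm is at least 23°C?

n = 9

First 8 bases: TCCTATAG → Tm = 22°C (< 23°C)
First 9 bases: TCCTATAGT → Tm = 24°C (≥ 23°C)
Each additional base adds 2°C (A/T) or 4°C (G/C), so Tm is non-decreasing in n; n = 9 is the first length to reach 23°C.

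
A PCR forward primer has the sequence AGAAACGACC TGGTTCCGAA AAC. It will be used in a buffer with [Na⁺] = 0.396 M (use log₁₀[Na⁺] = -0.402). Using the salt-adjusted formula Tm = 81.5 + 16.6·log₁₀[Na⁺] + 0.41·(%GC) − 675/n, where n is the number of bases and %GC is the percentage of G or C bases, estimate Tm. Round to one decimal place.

Length n = 23. Counting bases: G=5, C=6, A=9, T=3
G+C = 11, so %GC = 11/23 × 100 = 47.826%
Salt term: 16.6 × (-0.402) = -6.673
GC term: 0.41 × 47.826 = 19.609; length term: −675/23 = −29.348
Tm = 81.5 + (-6.673) + 19.609 − 29.348 = 65.088 → 65.1°C

65.1°C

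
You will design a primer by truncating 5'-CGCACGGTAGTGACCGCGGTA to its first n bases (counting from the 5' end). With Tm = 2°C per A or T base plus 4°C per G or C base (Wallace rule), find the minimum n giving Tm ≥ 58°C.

n = 17

First 16 bases: CGCACGGTAGTGACCG → Tm = 54°C (< 58°C)
First 17 bases: CGCACGGTAGTGACCGC → Tm = 58°C (≥ 58°C)
Each additional base adds 2°C (A/T) or 4°C (G/C), so Tm is non-decreasing in n; n = 17 is the first length to reach 58°C.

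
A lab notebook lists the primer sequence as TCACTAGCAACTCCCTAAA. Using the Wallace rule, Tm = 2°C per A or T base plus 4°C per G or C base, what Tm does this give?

G=1, A=7, C=7, T=4
AT pairs contribute 11, GC pairs contribute 8.
Tm = 4·8 + 2·11 = 32 + 22 = 54°C

54°C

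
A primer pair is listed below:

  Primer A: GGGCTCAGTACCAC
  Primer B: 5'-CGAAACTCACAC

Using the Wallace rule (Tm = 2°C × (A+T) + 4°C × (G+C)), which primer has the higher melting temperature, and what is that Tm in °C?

Primer A: A+T=5, G+C=9 → Tm = 2(5)+4(9) = 46°C
Primer B: A+T=6, G+C=6 → Tm = 2(6)+4(6) = 36°C
46°C vs 36°C → primer A is higher.

Primer A, 46°C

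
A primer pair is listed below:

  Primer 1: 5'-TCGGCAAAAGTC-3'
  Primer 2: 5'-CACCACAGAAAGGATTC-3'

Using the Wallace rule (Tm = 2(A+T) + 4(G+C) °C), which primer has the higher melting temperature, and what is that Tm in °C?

Primer 1: A+T=6, G+C=6 → Tm = 2(6)+4(6) = 36°C
Primer 2: A+T=9, G+C=8 → Tm = 2(9)+4(8) = 50°C
36°C vs 50°C → primer 2 is higher.

Primer 2, 50°C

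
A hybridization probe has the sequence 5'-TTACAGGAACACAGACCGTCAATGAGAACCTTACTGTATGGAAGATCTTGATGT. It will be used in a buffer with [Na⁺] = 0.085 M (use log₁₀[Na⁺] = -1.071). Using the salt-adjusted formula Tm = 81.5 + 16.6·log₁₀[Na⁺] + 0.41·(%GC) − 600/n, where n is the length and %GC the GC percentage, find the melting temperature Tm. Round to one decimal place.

69.3°C

Length n = 54. Counting bases: C=10, G=12, T=14, A=18
G+C = 22, so %GC = 22/54 × 100 = 40.741%
Salt term: 16.6 × (-1.071) = -17.779
GC term: 0.41 × 40.741 = 16.704; length term: −600/54 = −11.111
Tm = 81.5 + (-17.779) + 16.704 − 11.111 = 69.314 → 69.3°C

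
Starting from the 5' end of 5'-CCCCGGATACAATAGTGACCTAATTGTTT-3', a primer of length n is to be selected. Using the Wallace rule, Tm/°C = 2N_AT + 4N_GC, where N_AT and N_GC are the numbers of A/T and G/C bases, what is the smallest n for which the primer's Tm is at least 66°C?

n = 22

First 21 bases: CCCCGGATACAATAGTGACCT → Tm = 64°C (< 66°C)
First 22 bases: CCCCGGATACAATAGTGACCTA → Tm = 66°C (≥ 66°C)
Since every base adds ≥2°C, Tm only increases with n, so the threshold is first crossed at n = 22.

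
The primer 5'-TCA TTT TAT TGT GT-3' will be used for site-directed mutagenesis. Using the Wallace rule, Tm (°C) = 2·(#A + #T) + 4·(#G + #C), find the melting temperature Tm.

Scanning the sequence gives G=2, A=2, T=9, C=1.
AT pairs contribute 11, GC pairs contribute 3.
Tm = 4·3 + 2·11 = 12 + 22 = 34°C

34°C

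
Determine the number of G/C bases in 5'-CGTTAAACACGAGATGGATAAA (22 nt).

8

Counting bases: A=10, C=3, G=5, T=4
G+C = 5 + 3 = 8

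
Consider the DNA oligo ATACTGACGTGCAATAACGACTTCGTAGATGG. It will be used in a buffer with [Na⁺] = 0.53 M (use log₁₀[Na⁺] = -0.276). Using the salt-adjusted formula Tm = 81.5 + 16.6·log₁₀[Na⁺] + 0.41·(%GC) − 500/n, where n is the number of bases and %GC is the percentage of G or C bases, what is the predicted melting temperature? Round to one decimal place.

79.2°C

Length n = 32. G=8, A=10, T=8, C=6
G+C = 14, so %GC = 14/32 × 100 = 43.75%
Salt term: 16.6 × (-0.276) = -4.582
GC term: 0.41 × 43.75 = 17.938; length term: −500/32 = −15.625
Tm = 81.5 + (-4.582) + 17.938 − 15.625 = 79.231 → 79.2°C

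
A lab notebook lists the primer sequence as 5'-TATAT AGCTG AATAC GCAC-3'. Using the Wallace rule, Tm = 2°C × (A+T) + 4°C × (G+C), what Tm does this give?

Counting bases: A=7, T=5, C=4, G=3
So N_AT = 12 and N_GC = 7.
Tm = 2(12) + 4(7) = 24 + 28 = 52°C

52°C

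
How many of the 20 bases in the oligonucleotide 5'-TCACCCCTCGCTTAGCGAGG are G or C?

13

Counting bases: C=8, A=3, T=4, G=5
Total G or C: 5 + 8 = 13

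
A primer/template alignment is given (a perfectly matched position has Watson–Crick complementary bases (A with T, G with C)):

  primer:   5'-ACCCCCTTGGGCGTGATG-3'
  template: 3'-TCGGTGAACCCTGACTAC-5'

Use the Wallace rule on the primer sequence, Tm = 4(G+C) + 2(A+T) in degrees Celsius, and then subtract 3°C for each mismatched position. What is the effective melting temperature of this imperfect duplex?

48°C

Primer base counts: A=2, T=4, G=6, C=6 → A+T=6, G+C=12
Perfect-match Tm = 2(6) + 4(12) = 12 + 48 = 60°C
Mismatches (positions where the bases are not complementary): 4 (at positions 2, 5, 12, 13)
Effective Tm = 60 − 4×3 = 60 − 12 = 48°C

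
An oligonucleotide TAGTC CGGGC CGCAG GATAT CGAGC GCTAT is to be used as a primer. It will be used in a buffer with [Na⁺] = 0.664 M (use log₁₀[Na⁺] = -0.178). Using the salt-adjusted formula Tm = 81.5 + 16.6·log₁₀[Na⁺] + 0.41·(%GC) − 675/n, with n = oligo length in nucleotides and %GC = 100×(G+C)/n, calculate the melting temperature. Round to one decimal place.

Length n = 30. Scanning the sequence gives A=6, C=8, T=6, G=10.
G+C = 18, so %GC = 18/30 × 100 = 60%
Salt term: 16.6 × (-0.178) = -2.955
GC term: 0.41 × 60 = 24.6; length term: −675/30 = −22.5
Tm = 81.5 + (-2.955) + 24.6 − 22.5 = 80.645 → 80.6°C

80.6°C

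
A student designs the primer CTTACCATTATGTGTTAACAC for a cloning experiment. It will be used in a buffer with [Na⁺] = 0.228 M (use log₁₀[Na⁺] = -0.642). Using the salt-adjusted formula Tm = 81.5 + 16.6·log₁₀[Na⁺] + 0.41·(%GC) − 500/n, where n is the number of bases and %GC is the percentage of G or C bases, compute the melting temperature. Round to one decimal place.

60.7°C

Length n = 21. Base counts: A=6, T=8, C=5, G=2
G+C = 7, so %GC = 7/21 × 100 = 33.333%
Salt term: 16.6 × (-0.642) = -10.657
GC term: 0.41 × 33.333 = 13.667; length term: −500/21 = −23.81
Tm = 81.5 + (-10.657) + 13.667 − 23.81 = 60.7 → 60.7°C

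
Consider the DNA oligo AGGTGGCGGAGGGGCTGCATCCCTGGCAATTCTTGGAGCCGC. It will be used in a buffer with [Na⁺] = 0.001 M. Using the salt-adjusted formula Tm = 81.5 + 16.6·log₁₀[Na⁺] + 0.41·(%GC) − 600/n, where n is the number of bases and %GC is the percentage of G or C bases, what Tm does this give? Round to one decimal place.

44.7°C

Length n = 42. Scanning the sequence gives C=11, G=17, T=8, A=6.
G+C = 28, so %GC = 28/42 × 100 = 66.667%
Salt term: 16.6 × (-3) = -49.8
GC term: 0.41 × 66.667 = 27.333; length term: −600/42 = −14.286
Tm = 81.5 + (-49.8) + 27.333 − 14.286 = 44.747 → 44.7°C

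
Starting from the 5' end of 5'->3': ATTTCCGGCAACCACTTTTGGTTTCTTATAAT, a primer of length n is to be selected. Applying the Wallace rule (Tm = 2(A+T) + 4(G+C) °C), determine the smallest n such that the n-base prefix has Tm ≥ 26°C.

n = 9

First 8 bases: ATTTCCGG → Tm = 24°C (< 26°C)
First 9 bases: ATTTCCGGC → Tm = 28°C (≥ 26°C)
Since every base adds ≥2°C, Tm only increases with n, so the threshold is first crossed at n = 9.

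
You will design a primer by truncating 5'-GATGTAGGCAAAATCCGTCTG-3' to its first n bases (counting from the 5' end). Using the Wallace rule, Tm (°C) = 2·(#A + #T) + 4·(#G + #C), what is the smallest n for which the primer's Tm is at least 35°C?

n = 13

First 12 bases: GATGTAGGCAAA → Tm = 34°C (< 35°C)
First 13 bases: GATGTAGGCAAAA → Tm = 36°C (≥ 35°C)
Each additional base adds 2°C (A/T) or 4°C (G/C), so Tm is non-decreasing in n; n = 13 is the first length to reach 35°C.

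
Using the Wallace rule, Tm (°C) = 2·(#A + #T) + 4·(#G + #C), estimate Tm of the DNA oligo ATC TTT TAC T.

24°C

Scanning the sequence gives C=2, G=0, T=6, A=2.
A+T = 8, G+C = 2
Tm = 4·2 + 2·8 = 8 + 16 = 24°C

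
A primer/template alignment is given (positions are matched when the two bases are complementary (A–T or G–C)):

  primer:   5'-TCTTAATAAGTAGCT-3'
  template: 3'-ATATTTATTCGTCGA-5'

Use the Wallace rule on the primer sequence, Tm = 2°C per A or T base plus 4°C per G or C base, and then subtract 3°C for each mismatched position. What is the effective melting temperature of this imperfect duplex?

Primer base counts: A=5, T=6, G=2, C=2 → A+T=11, G+C=4
Perfect-match Tm = 2(11) + 4(4) = 22 + 16 = 38°C
Mismatches (positions where the bases are not complementary): 3 (at positions 2, 4, 11)
Effective Tm = 38 − 3×3 = 38 − 9 = 29°C

29°C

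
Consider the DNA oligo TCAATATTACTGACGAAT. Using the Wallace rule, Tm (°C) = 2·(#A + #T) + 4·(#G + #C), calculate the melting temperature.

46°C

G=2, A=7, C=3, T=6
AT pairs contribute 13, GC pairs contribute 5.
Tm = 2(13) + 4(5) = 26 + 20 = 46°C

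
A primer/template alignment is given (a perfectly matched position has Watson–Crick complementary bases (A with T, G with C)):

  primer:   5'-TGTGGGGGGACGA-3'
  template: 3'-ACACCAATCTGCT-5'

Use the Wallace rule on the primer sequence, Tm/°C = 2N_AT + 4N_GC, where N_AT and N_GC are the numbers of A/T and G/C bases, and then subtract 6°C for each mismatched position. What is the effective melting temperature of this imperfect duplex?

Primer base counts: A=2, T=2, G=8, C=1 → A+T=4, G+C=9
Perfect-match Tm = 2(4) + 4(9) = 8 + 36 = 44°C
Mismatches (positions where the bases are not complementary): 3 (at positions 6, 7, 8)
Effective Tm = 44 − 3×6 = 44 − 18 = 26°C

26°C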